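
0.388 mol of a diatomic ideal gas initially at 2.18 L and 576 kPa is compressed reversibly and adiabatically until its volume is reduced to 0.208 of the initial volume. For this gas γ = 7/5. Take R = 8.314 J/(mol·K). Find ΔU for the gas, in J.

2740 J

T₁ = P₁V₁/(nR) = 576×2.18/(0.388×8.314) = 389 K.
Adiabatic: TV^(γ−1) = const ⇒ T₂ = 389×(4.81)^0.400 = 729 K; PV^γ = const ⇒ P₂ = 5190 kPa.
For an ideal gas ΔU = nCvΔT with Cv = (5/2)R = 20.8 J/(mol·K).
ΔU = 0.388×20.8×(729−389) = 2740 J.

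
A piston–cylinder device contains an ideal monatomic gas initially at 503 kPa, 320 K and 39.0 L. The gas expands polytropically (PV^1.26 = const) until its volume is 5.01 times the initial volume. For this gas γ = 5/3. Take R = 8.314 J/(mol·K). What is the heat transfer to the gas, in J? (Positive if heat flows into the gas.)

15800 J

n = P₁V₁/(RT₁) = 503×39.0/(8.314×320) = 7.37 mol.
Polytropic n=1.26: T₂ = T₁(V₁/V₂)^(n−1) = 320×(0.200)^0.26 = 210 K; P₂ = P₁(V₁/V₂)^n = 66.0 kPa.
W = (P₁V₁−P₂V₂)/(n−1) = (503×39.0−66.0×195)/0.26 = 25800 J.
ΔU = nCvΔT = 7.37×12.5×(210−320) = -10100 J.
Q = ΔU + W = 15800 J.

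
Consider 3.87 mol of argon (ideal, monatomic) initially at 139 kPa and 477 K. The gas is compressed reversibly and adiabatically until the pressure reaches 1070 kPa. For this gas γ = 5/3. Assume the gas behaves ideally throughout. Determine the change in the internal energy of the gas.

29100 J

V₁ = nRT₁/P₁ = 3.87×8.314×477/139 = 110 L.
Adiabatic: T₂/T₁ = (P₂/P₁)^((γ−1)/γ) ⇒ T₂ = 477×(7.70)^0.400 = 1080 K; V₂ = 32.4 L.
For an ideal gas ΔU = nCvΔT with Cv = (3/2)R = 12.5 J/(mol·K).
ΔU = 3.87×12.5×(1080−477) = 29100 J.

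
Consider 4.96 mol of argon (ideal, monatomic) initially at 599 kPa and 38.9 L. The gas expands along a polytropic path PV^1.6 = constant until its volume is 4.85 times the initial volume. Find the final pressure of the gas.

T₁ = P₁V₁/(nR) = 599×38.9/(4.96×8.314) = 565 K.
Polytropic n=1.6: T₂ = T₁(V₁/V₂)^(n−1) = 565×(0.206)^0.60 = 219 K; P₂ = P₁(V₁/V₂)^n = 47.9 kPa.

47.9 kPa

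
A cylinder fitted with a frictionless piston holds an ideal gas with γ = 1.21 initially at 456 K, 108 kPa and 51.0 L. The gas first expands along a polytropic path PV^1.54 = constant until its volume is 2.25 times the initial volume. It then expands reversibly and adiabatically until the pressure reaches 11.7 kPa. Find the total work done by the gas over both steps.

6250 J

n = P₁V₁/(RT₁) = 108×51.0/(8.314×456) = 1.45 mol.
Step 1 — Polytropic n=1.54: T₂ = T₁(V₁/V₂)^(n−1) = 456×(0.444)^0.54 = 294 K; P₂ = P₁(V₁/V₂)^n = 31.0 kPa.
W = (P₁V₁−P₂V₂)/(n−1) = (108×51.0−31.0×115)/0.54 = 3620 J.
ΔU = nCvΔT = 1.45×39.6×(294−456) = -9300 J.
Q = ΔU + W = -5680 J.
State after step 1: P = 31.0 kPa, V = 115 L, T = 294 K.
Step 2 — Adiabatic: T₂/T₁ = (P₂/P₁)^((γ−1)/γ) ⇒ T₂ = 294×(0.378)^0.174 = 249 K; V₂ = 257 L.
ΔU = nCvΔT = 1.45×39.6×(249−294) = -2630 J.
Q = 0 for an adiabatic process, so W = −ΔU = 2630 J.
Net over both steps: W = 6250 J, Q = -5680 J, ΔU = -11900 J.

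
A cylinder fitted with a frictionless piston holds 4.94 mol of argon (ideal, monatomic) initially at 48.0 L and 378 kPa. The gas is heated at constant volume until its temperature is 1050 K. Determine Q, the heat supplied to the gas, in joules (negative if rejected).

37500 J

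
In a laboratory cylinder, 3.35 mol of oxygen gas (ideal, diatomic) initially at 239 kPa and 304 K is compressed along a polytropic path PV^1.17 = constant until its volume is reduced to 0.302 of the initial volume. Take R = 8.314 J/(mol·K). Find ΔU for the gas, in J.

V₁ = nRT₁/P₁ = 3.35×8.314×304/239 = 35.4 L.
Polytropic n=1.17: T₂ = T₁(V₁/V₂)^(n−1) = 304×(3.31)^0.17 = 373 K; P₂ = P₁(V₁/V₂)^n = 970 kPa.
For an ideal gas ΔU = nCvΔT with Cv = (5/2)R = 20.8 J/(mol·K).
ΔU = 3.35×20.8×(373−304) = 4780 J.

4780 J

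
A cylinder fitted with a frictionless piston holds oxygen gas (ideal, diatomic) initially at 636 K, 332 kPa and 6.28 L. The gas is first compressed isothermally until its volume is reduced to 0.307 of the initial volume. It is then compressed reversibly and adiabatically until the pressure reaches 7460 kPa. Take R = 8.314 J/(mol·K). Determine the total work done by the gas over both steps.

n = P₁V₁/(RT₁) = 332×6.28/(8.314×636) = 0.394 mol.
Step 1 — Isothermal: T stays 636 K; PV = const ⇒ V₂ = 1.93 L, P₂ = 1080 kPa.
ΔU = 0 (ideal gas, T constant).
W = nRT ln(V₂/V₁) = 0.394×8.314×636×ln(0.307) = -2460 J.
Q = ΔU + W = -2460 J.
State after step 1: P = 1080 kPa, V = 1.93 L, T = 636 K.
Step 2 — Adiabatic: T₂/T₁ = (P₂/P₁)^((γ−1)/γ) ⇒ T₂ = 636×(6.90)^0.286 = 1100 K; V₂ = 0.485 L.
ΔU = nCvΔT = 0.394×20.8×(1100−636) = 3840 J.
Q = 0 for an adiabatic process, so W = −ΔU = -3840 J.
Net over both steps: W = -6300 J, Q = -2460 J, ΔU = 3840 J.

-6300 J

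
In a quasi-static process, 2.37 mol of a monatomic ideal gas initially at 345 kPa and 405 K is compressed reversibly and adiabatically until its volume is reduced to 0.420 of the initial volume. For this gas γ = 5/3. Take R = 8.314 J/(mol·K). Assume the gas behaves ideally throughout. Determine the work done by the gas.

-9370 J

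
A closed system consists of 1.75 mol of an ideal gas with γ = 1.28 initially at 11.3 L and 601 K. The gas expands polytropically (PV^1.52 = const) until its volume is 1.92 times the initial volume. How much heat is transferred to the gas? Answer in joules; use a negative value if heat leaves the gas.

P₁ = nRT₁/V₁ = 1.75×8.314×601/11.3 = 774 kPa.
Polytropic n=1.52: T₂ = T₁(V₁/V₂)^(n−1) = 601×(0.521)^0.52 = 428 K; P₂ = P₁(V₁/V₂)^n = 287 kPa.
W = (P₁V₁−P₂V₂)/(n−1) = (774×11.3−287×21.7)/0.52 = 4840 J.
ΔU = nCvΔT = 1.75×29.7×(428−601) = -8980 J.
Q = ΔU + W = -4150 J.

-4150 J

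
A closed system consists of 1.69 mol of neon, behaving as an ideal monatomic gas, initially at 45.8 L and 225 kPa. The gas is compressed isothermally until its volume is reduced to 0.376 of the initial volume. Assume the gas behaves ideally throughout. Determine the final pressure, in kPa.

598 kPa

T₁ = P₁V₁/(nR) = 225×45.8/(1.69×8.314) = 733 K.
Isothermal: T stays 733 K; PV = const ⇒ V₂ = 17.2 L, P₂ = 598 kPa.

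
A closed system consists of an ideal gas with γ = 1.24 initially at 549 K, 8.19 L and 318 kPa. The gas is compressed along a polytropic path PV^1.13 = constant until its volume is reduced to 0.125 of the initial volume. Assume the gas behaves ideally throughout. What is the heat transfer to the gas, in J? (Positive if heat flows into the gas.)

n = P₁V₁/(RT₁) = 318×8.19/(8.314×549) = 0.571 mol.
Polytropic n=1.13: T₂ = T₁(V₁/V₂)^(n−1) = 549×(8.00)^0.13 = 719 K; P₂ = P₁(V₁/V₂)^n = 3330 kPa.
W = (P₁V₁−P₂V₂)/(n−1) = (318×8.19−3330×1.02)/0.13 = -6220 J.
ΔU = nCvΔT = 0.571×34.6×(719−549) = 3370 J.
Q = ΔU + W = -2850 J.

-2850 J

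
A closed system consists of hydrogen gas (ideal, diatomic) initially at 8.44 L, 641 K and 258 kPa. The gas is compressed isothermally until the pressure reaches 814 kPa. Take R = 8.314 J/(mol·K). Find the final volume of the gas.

Isothermal: T stays 641 K; PV = const ⇒ V₂ = 2.68 L, P₂ = 814 kPa.

2.68 L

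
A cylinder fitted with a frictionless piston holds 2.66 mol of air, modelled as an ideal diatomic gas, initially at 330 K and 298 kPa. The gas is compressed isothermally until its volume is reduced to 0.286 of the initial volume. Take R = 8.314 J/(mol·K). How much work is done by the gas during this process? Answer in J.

V₁ = nRT₁/P₁ = 2.66×8.314×330/298 = 24.5 L.
Isothermal: T stays 330 K; PV = const ⇒ V₂ = 7.00 L, P₂ = 1040 kPa.
W = nRT ln(V₂/V₁) = 2.66×8.314×330×ln(0.286) = -9140 J.

-9140 J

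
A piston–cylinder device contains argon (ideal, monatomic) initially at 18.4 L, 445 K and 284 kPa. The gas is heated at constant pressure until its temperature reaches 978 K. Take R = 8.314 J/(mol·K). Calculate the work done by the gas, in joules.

6260 J

n = P₁V₁/(RT₁) = 284×18.4/(8.314×445) = 1.41 mol.
Isobaric: P stays 284 kPa; V/T = const ⇒ T₂ = 978 K, V₂ = 40.4 L.
W = PΔV = 284×(40.4−18.4) kPa·L = 6260 J.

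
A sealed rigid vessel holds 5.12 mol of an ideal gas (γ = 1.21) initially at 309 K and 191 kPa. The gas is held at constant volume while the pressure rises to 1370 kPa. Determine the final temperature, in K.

V₁ = nRT₁/P₁ = 5.12×8.314×309/191 = 68.9 L.
Isochoric: V stays 68.9 L; P/T = const ⇒ T₂ = 2220 K, P₂ = 1370 kPa.

2220 K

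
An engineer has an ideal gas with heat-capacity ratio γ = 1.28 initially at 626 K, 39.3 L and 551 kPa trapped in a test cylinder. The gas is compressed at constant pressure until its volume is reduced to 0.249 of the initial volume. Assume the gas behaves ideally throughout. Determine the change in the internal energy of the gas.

n = P₁V₁/(RT₁) = 551×39.3/(8.314×626) = 4.16 mol.
Isobaric: P stays 551 kPa; V/T = const ⇒ T₂ = 156 K, V₂ = 9.79 L.
For an ideal gas ΔU = nCvΔT with Cv = R/(γ−1) = 29.7 J/(mol·K).
ΔU = 4.16×29.7×(156−626) = -58100 J.

-58100 J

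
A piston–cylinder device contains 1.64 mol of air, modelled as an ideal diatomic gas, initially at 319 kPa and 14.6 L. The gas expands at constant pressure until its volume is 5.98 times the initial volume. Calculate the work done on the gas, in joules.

T₁ = P₁V₁/(nR) = 319×14.6/(1.64×8.314) = 342 K.
Isobaric: P stays 319 kPa; V/T = const ⇒ T₂ = 2040 K, V₂ = 87.3 L.
W = PΔV = 319×(87.3−14.6) kPa·L = 23200 J.
Work done on the gas = −W_by = -23200 J.

-23200 J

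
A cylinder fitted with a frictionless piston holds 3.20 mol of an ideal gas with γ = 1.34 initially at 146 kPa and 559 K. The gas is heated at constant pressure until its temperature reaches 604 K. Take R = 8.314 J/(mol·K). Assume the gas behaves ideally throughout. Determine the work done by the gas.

V₁ = nRT₁/P₁ = 3.20×8.314×559/146 = 102 L.
Isobaric: P stays 146 kPa; V/T = const ⇒ T₂ = 604 K, V₂ = 110 L.
W = PΔV = 146×(110−102) kPa·L = 1200 J.

1200 J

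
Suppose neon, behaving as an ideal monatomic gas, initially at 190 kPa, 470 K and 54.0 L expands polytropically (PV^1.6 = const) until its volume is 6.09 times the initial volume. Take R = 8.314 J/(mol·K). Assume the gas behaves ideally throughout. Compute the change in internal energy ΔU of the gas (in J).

n = P₁V₁/(RT₁) = 190×54.0/(8.314×470) = 2.63 mol.
Polytropic n=1.6: T₂ = T₁(V₁/V₂)^(n−1) = 470×(0.164)^0.60 = 159 K; P₂ = P₁(V₁/V₂)^n = 10.6 kPa.
For an ideal gas ΔU = nCvΔT with Cv = (3/2)R = 12.5 J/(mol·K).
ΔU = 2.63×12.5×(159−470) = -10200 J.

-10200 J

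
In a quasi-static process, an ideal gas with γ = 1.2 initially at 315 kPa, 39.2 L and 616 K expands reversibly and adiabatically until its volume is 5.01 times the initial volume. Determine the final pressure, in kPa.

45.6 kPa

Adiabatic: TV^(γ−1) = const ⇒ T₂ = 616×(0.200)^0.200 = 446 K; PV^γ = const ⇒ P₂ = 45.6 kPa.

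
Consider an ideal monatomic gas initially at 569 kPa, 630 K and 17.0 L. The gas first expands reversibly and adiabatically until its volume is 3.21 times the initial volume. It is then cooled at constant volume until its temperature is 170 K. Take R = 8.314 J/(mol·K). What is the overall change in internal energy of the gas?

n = P₁V₁/(RT₁) = 569×17.0/(8.314×630) = 1.85 mol.
Step 1 — Adiabatic: TV^(γ−1) = const ⇒ T₂ = 630×(0.312)^0.667 = 290 K; PV^γ = const ⇒ P₂ = 81.5 kPa.
ΔU = nCvΔT = 1.85×12.5×(290−630) = -7840 J.
Q = 0 for an adiabatic process, so W = −ΔU = 7840 J.
State after step 1: P = 81.5 kPa, V = 54.6 L, T = 290 K.
Step 2 — Isochoric: V stays 54.6 L; P/T = const ⇒ T₂ = 170 K, P₂ = 47.8 kPa.
W = 0 (no volume change).
ΔU = nCvΔT = 1.85×12.5×(170−290) = -2750 J.
Q = ΔU = -2750 J.
Net over both steps: W = 7840 J, Q = -2750 J, ΔU = -10600 J.

-10600 J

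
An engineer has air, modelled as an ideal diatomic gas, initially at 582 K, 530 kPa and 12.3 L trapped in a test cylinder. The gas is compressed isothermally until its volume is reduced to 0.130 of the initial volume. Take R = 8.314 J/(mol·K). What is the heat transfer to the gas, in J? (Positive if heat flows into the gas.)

n = P₁V₁/(RT₁) = 530×12.3/(8.314×582) = 1.35 mol.
Isothermal: T stays 582 K; PV = const ⇒ V₂ = 1.60 L, P₂ = 4080 kPa.
ΔU = 0 (ideal gas, T constant).
W = nRT ln(V₂/V₁) = 1.35×8.314×582×ln(0.130) = -13300 J.
Q = ΔU + W = -13300 J.

-13300 J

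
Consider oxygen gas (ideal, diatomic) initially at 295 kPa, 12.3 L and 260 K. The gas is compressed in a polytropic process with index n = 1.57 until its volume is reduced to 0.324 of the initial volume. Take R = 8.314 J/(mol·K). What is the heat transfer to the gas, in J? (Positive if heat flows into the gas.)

n = P₁V₁/(RT₁) = 295×12.3/(8.314×260) = 1.68 mol.
Polytropic n=1.57: T₂ = T₁(V₁/V₂)^(n−1) = 260×(3.09)^0.57 = 494 K; P₂ = P₁(V₁/V₂)^n = 1730 kPa.
W = (P₁V₁−P₂V₂)/(n−1) = (295×12.3−1730×3.99)/0.57 = -5740 J.
ΔU = nCvΔT = 1.68×20.8×(494−260) = 8170 J.
Q = ΔU + W = 2440 J.

2440 J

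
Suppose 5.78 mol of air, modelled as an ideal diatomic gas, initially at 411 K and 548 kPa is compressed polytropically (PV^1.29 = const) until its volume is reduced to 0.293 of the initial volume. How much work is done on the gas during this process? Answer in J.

V₁ = nRT₁/P₁ = 5.78×8.314×411/548 = 36.0 L.
Polytropic n=1.29: T₂ = T₁(V₁/V₂)^(n−1) = 411×(3.41)^0.29 = 587 K; P₂ = P₁(V₁/V₂)^n = 2670 kPa.
W = (P₁V₁−P₂V₂)/(n−1) = (548×36.0−2670×10.6)/0.29 = -29100 J.
Work done on the gas = −W_by = 29100 J.

29100 J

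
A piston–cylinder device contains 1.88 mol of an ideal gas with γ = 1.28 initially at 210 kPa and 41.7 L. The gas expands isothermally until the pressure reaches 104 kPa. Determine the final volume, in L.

84.2 L

T₁ = P₁V₁/(nR) = 210×41.7/(1.88×8.314) = 560 K.
Isothermal: T stays 560 K; PV = const ⇒ V₂ = 84.2 L, P₂ = 104 kPa.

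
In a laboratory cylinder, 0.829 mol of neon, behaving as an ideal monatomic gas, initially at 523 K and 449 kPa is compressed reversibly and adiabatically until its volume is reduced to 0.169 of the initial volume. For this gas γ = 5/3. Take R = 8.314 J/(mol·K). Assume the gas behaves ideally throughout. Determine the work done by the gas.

-12300 J

V₁ = nRT₁/P₁ = 0.829×8.314×523/449 = 8.03 L.
Adiabatic: TV^(γ−1) = const ⇒ T₂ = 523×(5.92)^0.667 = 1710 K; PV^γ = const ⇒ P₂ = 8690 kPa.
ΔU = nCvΔT = 0.829×12.5×(1710−523) = 12300 J.
Q = 0 for an adiabatic process, so W = −ΔU = -12300 J.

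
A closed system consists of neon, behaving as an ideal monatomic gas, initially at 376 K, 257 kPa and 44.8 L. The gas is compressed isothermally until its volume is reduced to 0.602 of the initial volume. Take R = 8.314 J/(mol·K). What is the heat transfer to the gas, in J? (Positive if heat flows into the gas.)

-5840 J

n = P₁V₁/(RT₁) = 257×44.8/(8.314×376) = 3.68 mol.
Isothermal: T stays 376 K; PV = const ⇒ V₂ = 27.0 L, P₂ = 427 kPa.
ΔU = 0 (ideal gas, T constant).
W = nRT ln(V₂/V₁) = 3.68×8.314×376×ln(0.602) = -5840 J.
Q = ΔU + W = -5840 J.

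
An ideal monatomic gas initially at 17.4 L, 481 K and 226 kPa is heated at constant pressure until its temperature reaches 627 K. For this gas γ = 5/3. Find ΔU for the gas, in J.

1790 J

n = P₁V₁/(RT₁) = 226×17.4/(8.314×481) = 0.983 mol.
Isobaric: P stays 226 kPa; V/T = const ⇒ T₂ = 627 K, V₂ = 22.7 L.
For an ideal gas ΔU = nCvΔT with Cv = (3/2)R = 12.5 J/(mol·K).
ΔU = 0.983×12.5×(627−481) = 1790 J.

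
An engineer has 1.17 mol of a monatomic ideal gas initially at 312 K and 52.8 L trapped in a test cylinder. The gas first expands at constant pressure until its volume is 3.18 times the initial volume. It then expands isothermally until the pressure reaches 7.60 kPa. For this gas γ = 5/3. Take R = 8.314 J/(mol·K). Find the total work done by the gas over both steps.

26100 J

P₁ = nRT₁/V₁ = 1.17×8.314×312/52.8 = 57.5 kPa.
Step 1 — Isobaric: P stays 57.5 kPa; V/T = const ⇒ T₂ = 992 K, V₂ = 168 L.
W = PΔV = 57.5×(168−52.8) kPa·L = 6620 J.
ΔU = nCvΔT = 1.17×12.5×(992−312) = 9920 J.
Q = ΔU + W = nCpΔT = 16500 J.
State after step 1: P = 57.5 kPa, V = 168 L, T = 992 K.
Step 2 — Isothermal: T stays 992 K; PV = const ⇒ V₂ = 1270 L, P₂ = 7.60 kPa.
ΔU = 0 (ideal gas, T constant).
W = nRT ln(V₂/V₁) = 1.17×8.314×992×ln(7.56) = 19500 J.
Q = ΔU + W = 19500 J.
Net over both steps: W = 26100 J, Q = 36100 J, ΔU = 9920 J.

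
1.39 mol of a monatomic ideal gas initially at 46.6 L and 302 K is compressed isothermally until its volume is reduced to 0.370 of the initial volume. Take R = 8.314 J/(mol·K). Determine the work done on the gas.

3470 J

P₁ = nRT₁/V₁ = 1.39×8.314×302/46.6 = 74.9 kPa.
Isothermal: T stays 302 K; PV = const ⇒ V₂ = 17.2 L, P₂ = 202 kPa.
W = nRT ln(V₂/V₁) = 1.39×8.314×302×ln(0.370) = -3470 J.
Work done on the gas = −W_by = 3470 J.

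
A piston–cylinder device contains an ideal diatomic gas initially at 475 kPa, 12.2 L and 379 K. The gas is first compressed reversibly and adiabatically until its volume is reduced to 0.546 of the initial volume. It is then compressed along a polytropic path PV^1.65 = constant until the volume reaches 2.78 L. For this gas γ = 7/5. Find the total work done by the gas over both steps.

-12700 J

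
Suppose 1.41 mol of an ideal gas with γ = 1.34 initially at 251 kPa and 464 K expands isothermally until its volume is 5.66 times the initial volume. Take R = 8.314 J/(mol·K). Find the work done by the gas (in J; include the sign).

9430 J

V₁ = nRT₁/P₁ = 1.41×8.314×464/251 = 21.7 L.
Isothermal: T stays 464 K; PV = const ⇒ V₂ = 123 L, P₂ = 44.3 kPa.
W = nRT ln(V₂/V₁) = 1.41×8.314×464×ln(5.66) = 9430 J.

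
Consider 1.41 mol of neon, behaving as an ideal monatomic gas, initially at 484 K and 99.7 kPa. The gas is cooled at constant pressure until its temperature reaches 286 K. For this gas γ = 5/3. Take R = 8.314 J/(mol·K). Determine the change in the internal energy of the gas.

-3480 J

V₁ = nRT₁/P₁ = 1.41×8.314×484/99.7 = 56.9 L.
Isobaric: P stays 99.7 kPa; V/T = const ⇒ T₂ = 286 K, V₂ = 33.6 L.
For an ideal gas ΔU = nCvΔT with Cv = (3/2)R = 12.5 J/(mol·K).
ΔU = 1.41×12.5×(286−484) = -3480 J.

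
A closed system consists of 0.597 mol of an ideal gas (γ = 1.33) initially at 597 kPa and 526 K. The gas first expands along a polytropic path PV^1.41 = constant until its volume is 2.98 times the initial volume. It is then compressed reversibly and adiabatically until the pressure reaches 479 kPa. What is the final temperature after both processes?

V₁ = nRT₁/P₁ = 0.597×8.314×526/597 = 4.37 L.
Step 1 — Polytropic n=1.41: T₂ = T₁(V₁/V₂)^(n−1) = 526×(0.336)^0.41 = 336 K; P₂ = P₁(V₁/V₂)^n = 128 kPa.
W = (P₁V₁−P₂V₂)/(n−1) = (597×4.37−128×13.0)/0.41 = 2300 J.
ΔU = nCvΔT = 0.597×25.2×(336−526) = -2860 J.
Q = ΔU + W = -557 J.
State after step 1: P = 128 kPa, V = 13.0 L, T = 336 K.
Step 2 — Adiabatic: T₂/T₁ = (P₂/P₁)^((γ−1)/γ) ⇒ T₂ = 336×(3.74)^0.248 = 466 K; V₂ = 4.83 L.
ΔU = nCvΔT = 0.597×25.2×(466−336) = 1960 J.
Q = 0 for an adiabatic process, so W = −ΔU = -1960 J.
Net over both steps: W = 340 J, Q = -557 J, ΔU = -897 J.

466 K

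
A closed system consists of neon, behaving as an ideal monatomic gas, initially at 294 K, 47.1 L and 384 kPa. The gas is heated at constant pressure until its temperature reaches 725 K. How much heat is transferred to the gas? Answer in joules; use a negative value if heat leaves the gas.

n = P₁V₁/(RT₁) = 384×47.1/(8.314×294) = 7.40 mol.
Isobaric: P stays 384 kPa; V/T = const ⇒ T₂ = 725 K, V₂ = 116 L.
W = PΔV = 384×(116−47.1) kPa·L = 26500 J.
ΔU = nCvΔT = 7.40×12.5×(725−294) = 39800 J.
Q = ΔU + W = nCpΔT = 66300 J.

66300 J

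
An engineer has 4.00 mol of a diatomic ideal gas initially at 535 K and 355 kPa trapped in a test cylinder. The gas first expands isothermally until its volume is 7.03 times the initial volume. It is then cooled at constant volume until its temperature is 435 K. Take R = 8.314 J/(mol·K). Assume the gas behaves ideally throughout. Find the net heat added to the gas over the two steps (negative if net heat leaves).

V₁ = nRT₁/P₁ = 4.00×8.314×535/355 = 50.1 L.
Step 1 — Isothermal: T stays 535 K; PV = const ⇒ V₂ = 352 L, P₂ = 50.5 kPa.
ΔU = 0 (ideal gas, T constant).
W = nRT ln(V₂/V₁) = 4.00×8.314×535×ln(7.03) = 34700 J.
Q = ΔU + W = 34700 J.
State after step 1: P = 50.5 kPa, V = 352 L, T = 535 K.
Step 2 — Isochoric: V stays 352 L; P/T = const ⇒ T₂ = 435 K, P₂ = 41.1 kPa.
W = 0 (no volume change).
ΔU = nCvΔT = 4.00×20.8×(435−535) = -8310 J.
Q = ΔU = -8310 J.
Net over both steps: W = 34700 J, Q = 26400 J, ΔU = -8310 J.

26400 J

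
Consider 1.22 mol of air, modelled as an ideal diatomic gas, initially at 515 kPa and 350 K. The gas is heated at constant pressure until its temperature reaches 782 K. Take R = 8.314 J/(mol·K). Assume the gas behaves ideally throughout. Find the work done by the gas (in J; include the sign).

V₁ = nRT₁/P₁ = 1.22×8.314×350/515 = 6.89 L.
Isobaric: P stays 515 kPa; V/T = const ⇒ T₂ = 782 K, V₂ = 15.4 L.
W = PΔV = 515×(15.4−6.89) kPa·L = 4380 J.

4380 J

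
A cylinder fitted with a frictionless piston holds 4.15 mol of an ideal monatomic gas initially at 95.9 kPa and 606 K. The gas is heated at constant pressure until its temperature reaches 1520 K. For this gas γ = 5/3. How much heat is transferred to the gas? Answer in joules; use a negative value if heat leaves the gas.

78800 J

V₁ = nRT₁/P₁ = 4.15×8.314×606/95.9 = 218 L.
Isobaric: P stays 95.9 kPa; V/T = const ⇒ T₂ = 1520 K, V₂ = 547 L.
W = PΔV = 95.9×(547−218) kPa·L = 31500 J.
ΔU = nCvΔT = 4.15×12.5×(1520−606) = 47300 J.
Q = ΔU + W = nCpΔT = 78800 J.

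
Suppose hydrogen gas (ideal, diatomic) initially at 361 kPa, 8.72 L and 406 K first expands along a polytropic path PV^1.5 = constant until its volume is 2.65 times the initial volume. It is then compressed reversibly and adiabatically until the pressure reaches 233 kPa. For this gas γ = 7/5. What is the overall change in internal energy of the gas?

-1390 J

n = P₁V₁/(RT₁) = 361×8.72/(8.314×406) = 0.933 mol.
Step 1 — Polytropic n=1.5: T₂ = T₁(V₁/V₂)^(n−1) = 406×(0.377)^0.50 = 249 K; P₂ = P₁(V₁/V₂)^n = 83.7 kPa.
W = (P₁V₁−P₂V₂)/(n−1) = (361×8.72−83.7×23.1)/0.50 = 2430 J.
ΔU = nCvΔT = 0.933×20.8×(249−406) = -3040 J.
Q = ΔU + W = -607 J.
State after step 1: P = 83.7 kPa, V = 23.1 L, T = 249 K.
Step 2 — Adiabatic: T₂/T₁ = (P₂/P₁)^((γ−1)/γ) ⇒ T₂ = 249×(2.78)^0.286 = 334 K; V₂ = 11.1 L.
ΔU = nCvΔT = 0.933×20.8×(334−249) = 1640 J.
Q = 0 for an adiabatic process, so W = −ΔU = -1640 J.
Net over both steps: W = 785 J, Q = -607 J, ΔU = -1390 J.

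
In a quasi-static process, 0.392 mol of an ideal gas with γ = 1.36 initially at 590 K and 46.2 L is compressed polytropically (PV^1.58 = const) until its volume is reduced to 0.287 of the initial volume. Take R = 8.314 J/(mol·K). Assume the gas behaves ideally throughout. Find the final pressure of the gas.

299 kPa

P₁ = nRT₁/V₁ = 0.392×8.314×590/46.2 = 41.6 kPa.
Polytropic n=1.58: T₂ = T₁(V₁/V₂)^(n−1) = 590×(3.48)^0.58 = 1220 K; P₂ = P₁(V₁/V₂)^n = 299 kPa.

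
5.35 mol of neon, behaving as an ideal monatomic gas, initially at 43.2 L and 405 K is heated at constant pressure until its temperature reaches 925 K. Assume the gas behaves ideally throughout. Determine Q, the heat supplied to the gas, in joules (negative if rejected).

57800 J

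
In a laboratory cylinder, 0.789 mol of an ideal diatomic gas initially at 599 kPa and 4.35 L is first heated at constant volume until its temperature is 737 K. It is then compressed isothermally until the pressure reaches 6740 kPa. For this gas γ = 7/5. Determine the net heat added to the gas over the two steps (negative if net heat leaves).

-3140 J

T₁ = P₁V₁/(nR) = 599×4.35/(0.789×8.314) = 397 K.
Step 1 — Isochoric: V stays 4.35 L; P/T = const ⇒ T₂ = 737 K, P₂ = 1110 kPa.
W = 0 (no volume change).
ΔU = nCvΔT = 0.789×20.8×(737−397) = 5570 J.
Q = ΔU = 5570 J.
State after step 1: P = 1110 kPa, V = 4.35 L, T = 737 K.
Step 2 — Isothermal: T stays 737 K; PV = const ⇒ V₂ = 0.717 L, P₂ = 6740 kPa.
ΔU = 0 (ideal gas, T constant).
W = nRT ln(V₂/V₁) = 0.789×8.314×737×ln(0.165) = -8710 J.
Q = ΔU + W = -8710 J.
Net over both steps: W = -8710 J, Q = -3140 J, ΔU = 5570 J.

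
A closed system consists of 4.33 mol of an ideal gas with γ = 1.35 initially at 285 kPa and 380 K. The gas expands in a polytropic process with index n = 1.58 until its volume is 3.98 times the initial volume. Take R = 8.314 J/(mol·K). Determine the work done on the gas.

V₁ = nRT₁/P₁ = 4.33×8.314×380/285 = 48.0 L.
Polytropic n=1.58: T₂ = T₁(V₁/V₂)^(n−1) = 380×(0.251)^0.58 = 171 K; P₂ = P₁(V₁/V₂)^n = 32.1 kPa.
W = (P₁V₁−P₂V₂)/(n−1) = (285×48.0−32.1×191)/0.58 = 13000 J.
Work done on the gas = −W_by = -13000 J.

-13000 J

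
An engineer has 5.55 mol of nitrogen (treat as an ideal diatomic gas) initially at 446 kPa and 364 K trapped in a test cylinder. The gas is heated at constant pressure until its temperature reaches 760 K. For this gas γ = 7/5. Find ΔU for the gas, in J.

V₁ = nRT₁/P₁ = 5.55×8.314×364/446 = 37.7 L.
Isobaric: P stays 446 kPa; V/T = const ⇒ T₂ = 760 K, V₂ = 78.6 L.
For an ideal gas ΔU = nCvΔT with Cv = (5/2)R = 20.8 J/(mol·K).
ΔU = 5.55×20.8×(760−364) = 45700 J.

45700 J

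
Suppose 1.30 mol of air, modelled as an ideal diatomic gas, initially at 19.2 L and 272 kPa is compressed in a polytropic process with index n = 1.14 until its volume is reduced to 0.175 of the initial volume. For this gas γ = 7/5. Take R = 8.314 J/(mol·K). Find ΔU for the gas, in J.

3610 J

T₁ = P₁V₁/(nR) = 272×19.2/(1.30×8.314) = 483 K.
Polytropic n=1.14: T₂ = T₁(V₁/V₂)^(n−1) = 483×(5.71)^0.14 = 617 K; P₂ = P₁(V₁/V₂)^n = 1980 kPa.
For an ideal gas ΔU = nCvΔT with Cv = (5/2)R = 20.8 J/(mol·K).
ΔU = 1.30×20.8×(617−483) = 3610 J.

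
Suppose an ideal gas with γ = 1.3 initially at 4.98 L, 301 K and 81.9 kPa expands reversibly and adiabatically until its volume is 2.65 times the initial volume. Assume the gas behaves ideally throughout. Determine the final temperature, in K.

225 K

Adiabatic: TV^(γ−1) = const ⇒ T₂ = 301×(0.377)^0.300 = 225 K; PV^γ = const ⇒ P₂ = 23.1 kPa.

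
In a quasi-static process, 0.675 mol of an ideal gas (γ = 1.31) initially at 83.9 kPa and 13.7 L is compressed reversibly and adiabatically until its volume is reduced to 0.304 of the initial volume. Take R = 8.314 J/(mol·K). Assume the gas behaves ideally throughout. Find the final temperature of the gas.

296 K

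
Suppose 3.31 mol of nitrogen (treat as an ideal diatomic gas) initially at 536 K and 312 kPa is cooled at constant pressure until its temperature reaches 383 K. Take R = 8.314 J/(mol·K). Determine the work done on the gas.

V₁ = nRT₁/P₁ = 3.31×8.314×536/312 = 47.3 L.
Isobaric: P stays 312 kPa; V/T = const ⇒ T₂ = 383 K, V₂ = 33.8 L.
W = PΔV = 312×(33.8−47.3) kPa·L = -4210 J.
Work done on the gas = −W_by = 4210 J.

4210 J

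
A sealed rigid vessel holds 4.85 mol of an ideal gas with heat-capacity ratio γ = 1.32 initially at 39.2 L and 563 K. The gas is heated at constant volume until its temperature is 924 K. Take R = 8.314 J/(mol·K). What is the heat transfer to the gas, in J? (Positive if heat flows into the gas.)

45500 J

P₁ = nRT₁/V₁ = 4.85×8.314×563/39.2 = 579 kPa.
Isochoric: V stays 39.2 L; P/T = const ⇒ T₂ = 924 K, P₂ = 950 kPa.
W = 0 (no volume change).
ΔU = nCvΔT = 4.85×26.0×(924−563) = 45500 J.
Q = ΔU = 45500 J.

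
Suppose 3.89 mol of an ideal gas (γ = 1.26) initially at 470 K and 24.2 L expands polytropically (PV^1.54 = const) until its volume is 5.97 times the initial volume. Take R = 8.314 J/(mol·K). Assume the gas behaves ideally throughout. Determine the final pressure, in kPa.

P₁ = nRT₁/V₁ = 3.89×8.314×470/24.2 = 628 kPa.
Polytropic n=1.54: T₂ = T₁(V₁/V₂)^(n−1) = 470×(0.168)^0.54 = 179 K; P₂ = P₁(V₁/V₂)^n = 40.1 kPa.

40.1 kPa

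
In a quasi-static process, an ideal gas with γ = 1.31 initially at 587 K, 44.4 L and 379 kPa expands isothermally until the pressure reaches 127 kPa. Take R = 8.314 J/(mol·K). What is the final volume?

Isothermal: T stays 587 K; PV = const ⇒ V₂ = 133 L, P₂ = 127 kPa.

133 L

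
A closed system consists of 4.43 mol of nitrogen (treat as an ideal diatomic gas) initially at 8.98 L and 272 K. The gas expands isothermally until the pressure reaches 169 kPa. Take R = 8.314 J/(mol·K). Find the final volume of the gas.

P₁ = nRT₁/V₁ = 4.43×8.314×272/8.98 = 1120 kPa.
Isothermal: T stays 272 K; PV = const ⇒ V₂ = 59.3 L, P₂ = 169 kPa.

59.3 L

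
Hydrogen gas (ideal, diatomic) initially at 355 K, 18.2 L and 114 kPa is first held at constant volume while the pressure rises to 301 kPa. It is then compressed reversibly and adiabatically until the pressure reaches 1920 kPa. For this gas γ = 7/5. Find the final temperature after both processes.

1590 K

n = P₁V₁/(RT₁) = 114×18.2/(8.314×355) = 0.703 mol.
Step 1 — Isochoric: V stays 18.2 L; P/T = const ⇒ T₂ = 937 K, P₂ = 301 kPa.
W = 0 (no volume change).
ΔU = nCvΔT = 0.703×20.8×(937−355) = 8510 J.
Q = ΔU = 8510 J.
State after step 1: P = 301 kPa, V = 18.2 L, T = 937 K.
Step 2 — Adiabatic: T₂/T₁ = (P₂/P₁)^((γ−1)/γ) ⇒ T₂ = 937×(6.38)^0.286 = 1590 K; V₂ = 4.84 L.
ΔU = nCvΔT = 0.703×20.8×(1590−937) = 9560 J.
Q = 0 for an adiabatic process, so W = −ΔU = -9560 J.
Net over both steps: W = -9560 J, Q = 8510 J, ΔU = 18100 J.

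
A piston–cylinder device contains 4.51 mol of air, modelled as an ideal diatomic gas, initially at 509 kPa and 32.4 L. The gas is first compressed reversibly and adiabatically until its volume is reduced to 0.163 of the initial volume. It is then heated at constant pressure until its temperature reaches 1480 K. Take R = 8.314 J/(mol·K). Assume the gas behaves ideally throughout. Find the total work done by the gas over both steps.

T₁ = P₁V₁/(nR) = 509×32.4/(4.51×8.314) = 440 K.
Step 1 — Adiabatic: TV^(γ−1) = const ⇒ T₂ = 440×(6.13)^0.400 = 909 K; PV^γ = const ⇒ P₂ = 6450 kPa.
ΔU = nCvΔT = 4.51×20.8×(909−440) = 43900 J.
Q = 0 for an adiabatic process, so W = −ΔU = -43900 J.
State after step 1: P = 6450 kPa, V = 5.28 L, T = 909 K.
Step 2 — Isobaric: P stays 6450 kPa; V/T = const ⇒ T₂ = 1480 K, V₂ = 8.60 L.
W = PΔV = 6450×(8.60−5.28) kPa·L = 21400 J.
ΔU = nCvΔT = 4.51×20.8×(1480−909) = 53600 J.
Q = ΔU + W = nCpΔT = 75000 J.
Net over both steps: W = -22500 J, Q = 75000 J, ΔU = 97500 J.

-22500 J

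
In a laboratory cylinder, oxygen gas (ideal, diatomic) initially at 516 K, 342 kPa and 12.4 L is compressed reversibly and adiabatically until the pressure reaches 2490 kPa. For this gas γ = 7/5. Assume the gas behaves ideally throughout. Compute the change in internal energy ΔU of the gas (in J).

n = P₁V₁/(RT₁) = 342×12.4/(8.314×516) = 0.989 mol.
Adiabatic: T₂/T₁ = (P₂/P₁)^((γ−1)/γ) ⇒ T₂ = 516×(7.28)^0.286 = 910 K; V₂ = 3.00 L.
For an ideal gas ΔU = nCvΔT with Cv = (5/2)R = 20.8 J/(mol·K).
ΔU = 0.989×20.8×(910−516) = 8090 J.

8090 J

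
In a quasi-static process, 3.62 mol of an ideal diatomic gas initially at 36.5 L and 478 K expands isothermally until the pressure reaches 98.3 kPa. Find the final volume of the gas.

P₁ = nRT₁/V₁ = 3.62×8.314×478/36.5 = 394 kPa.
Isothermal: T stays 478 K; PV = const ⇒ V₂ = 146 L, P₂ = 98.3 kPa.

146 L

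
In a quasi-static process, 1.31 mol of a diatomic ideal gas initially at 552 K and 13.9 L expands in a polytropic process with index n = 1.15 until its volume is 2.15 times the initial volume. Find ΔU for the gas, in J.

-1630 J

P₁ = nRT₁/V₁ = 1.31×8.314×552/13.9 = 433 kPa.
Polytropic n=1.15: T₂ = T₁(V₁/V₂)^(n−1) = 552×(0.465)^0.15 = 492 K; P₂ = P₁(V₁/V₂)^n = 179 kPa.
For an ideal gas ΔU = nCvΔT with Cv = (5/2)R = 20.8 J/(mol·K).
ΔU = 1.31×20.8×(492−552) = -1630 J.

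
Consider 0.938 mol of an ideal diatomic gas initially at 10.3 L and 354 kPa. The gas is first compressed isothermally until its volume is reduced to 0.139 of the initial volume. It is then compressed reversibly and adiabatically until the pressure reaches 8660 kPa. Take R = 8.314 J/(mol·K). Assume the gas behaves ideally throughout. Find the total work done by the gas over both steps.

T₁ = P₁V₁/(nR) = 354×10.3/(0.938×8.314) = 468 K.
Step 1 — Isothermal: T stays 468 K; PV = const ⇒ V₂ = 1.43 L, P₂ = 2550 kPa.
ΔU = 0 (ideal gas, T constant).
W = nRT ln(V₂/V₁) = 0.938×8.314×468×ln(0.139) = -7190 J.
Q = ΔU + W = -7190 J.
State after step 1: P = 2550 kPa, V = 1.43 L, T = 468 K.
Step 2 — Adiabatic: T₂/T₁ = (P₂/P₁)^((γ−1)/γ) ⇒ T₂ = 468×(3.40)^0.286 = 663 K; V₂ = 0.597 L.
ΔU = nCvΔT = 0.938×20.8×(663−468) = 3820 J.
Q = 0 for an adiabatic process, so W = −ΔU = -3820 J.
Net over both steps: W = -11000 J, Q = -7190 J, ΔU = 3820 J.

-11000 J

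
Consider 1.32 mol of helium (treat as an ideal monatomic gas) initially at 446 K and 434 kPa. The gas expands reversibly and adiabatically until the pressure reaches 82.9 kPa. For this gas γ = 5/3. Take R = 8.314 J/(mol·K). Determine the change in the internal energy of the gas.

-3560 J

V₁ = nRT₁/P₁ = 1.32×8.314×446/434 = 11.3 L.
Adiabatic: T₂/T₁ = (P₂/P₁)^((γ−1)/γ) ⇒ T₂ = 446×(0.191)^0.400 = 230 K; V₂ = 30.5 L.
For an ideal gas ΔU = nCvΔT with Cv = (3/2)R = 12.5 J/(mol·K).
ΔU = 1.32×12.5×(230−446) = -3560 J.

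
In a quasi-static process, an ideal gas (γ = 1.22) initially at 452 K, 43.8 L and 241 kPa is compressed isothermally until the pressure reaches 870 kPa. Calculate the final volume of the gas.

Isothermal: T stays 452 K; PV = const ⇒ V₂ = 12.1 L, P₂ = 870 kPa.

12.1 L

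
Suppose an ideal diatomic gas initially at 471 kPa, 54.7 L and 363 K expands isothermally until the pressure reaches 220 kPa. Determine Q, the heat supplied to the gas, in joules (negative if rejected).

19600 J

n = P₁V₁/(RT₁) = 471×54.7/(8.314×363) = 8.54 mol.
Isothermal: T stays 363 K; PV = const ⇒ V₂ = 117 L, P₂ = 220 kPa.
ΔU = 0 (ideal gas, T constant).
W = nRT ln(V₂/V₁) = 8.54×8.314×363×ln(2.14) = 19600 J.
Q = ΔU + W = 19600 J.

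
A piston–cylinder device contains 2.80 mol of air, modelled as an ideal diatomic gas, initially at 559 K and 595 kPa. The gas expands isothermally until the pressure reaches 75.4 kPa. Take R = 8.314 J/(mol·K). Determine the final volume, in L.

V₁ = nRT₁/P₁ = 2.80×8.314×559/595 = 21.9 L.
Isothermal: T stays 559 K; PV = const ⇒ V₂ = 173 L, P₂ = 75.4 kPa.

173 L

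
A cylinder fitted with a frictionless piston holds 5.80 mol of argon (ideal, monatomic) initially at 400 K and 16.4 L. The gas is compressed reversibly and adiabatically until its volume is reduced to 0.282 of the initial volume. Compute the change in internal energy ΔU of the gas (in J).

P₁ = nRT₁/V₁ = 5.80×8.314×400/16.4 = 1180 kPa.
Adiabatic: TV^(γ−1) = const ⇒ T₂ = 400×(3.55)^0.667 = 930 K; PV^γ = const ⇒ P₂ = 9700 kPa.
For an ideal gas ΔU = nCvΔT with Cv = (3/2)R = 12.5 J/(mol·K).
ΔU = 5.80×12.5×(930−400) = 38300 J.

38300 J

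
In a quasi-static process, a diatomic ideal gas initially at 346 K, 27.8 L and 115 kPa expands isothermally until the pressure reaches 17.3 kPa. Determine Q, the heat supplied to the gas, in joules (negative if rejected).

n = P₁V₁/(RT₁) = 115×27.8/(8.314×346) = 1.11 mol.
Isothermal: T stays 346 K; PV = const ⇒ V₂ = 185 L, P₂ = 17.3 kPa.
ΔU = 0 (ideal gas, T constant).
W = nRT ln(V₂/V₁) = 1.11×8.314×346×ln(6.65) = 6060 J.
Q = ΔU + W = 6060 J.

6060 J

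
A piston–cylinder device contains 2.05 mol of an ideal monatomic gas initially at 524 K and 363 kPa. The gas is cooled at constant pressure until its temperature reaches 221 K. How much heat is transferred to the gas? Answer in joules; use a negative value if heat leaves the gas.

V₁ = nRT₁/P₁ = 2.05×8.314×524/363 = 24.6 L.
Isobaric: P stays 363 kPa; V/T = const ⇒ T₂ = 221 K, V₂ = 10.4 L.
W = PΔV = 363×(10.4−24.6) kPa·L = -5160 J.
ΔU = nCvΔT = 2.05×12.5×(221−524) = -7750 J.
Q = ΔU + W = nCpΔT = -12900 J.

-12900 J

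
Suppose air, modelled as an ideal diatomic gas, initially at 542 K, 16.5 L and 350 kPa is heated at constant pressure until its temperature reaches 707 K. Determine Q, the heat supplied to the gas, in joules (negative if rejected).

n = P₁V₁/(RT₁) = 350×16.5/(8.314×542) = 1.28 mol.
Isobaric: P stays 350 kPa; V/T = const ⇒ T₂ = 707 K, V₂ = 21.5 L.
W = PΔV = 350×(21.5−16.5) kPa·L = 1760 J.
ΔU = nCvΔT = 1.28×20.8×(707−542) = 4400 J.
Q = ΔU + W = nCpΔT = 6150 J.

6150 J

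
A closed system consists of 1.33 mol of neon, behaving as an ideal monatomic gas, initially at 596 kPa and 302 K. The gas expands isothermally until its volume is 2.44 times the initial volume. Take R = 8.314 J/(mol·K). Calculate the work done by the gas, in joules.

2980 J

V₁ = nRT₁/P₁ = 1.33×8.314×302/596 = 5.60 L.
Isothermal: T stays 302 K; PV = const ⇒ V₂ = 13.7 L, P₂ = 244 kPa.
W = nRT ln(V₂/V₁) = 1.33×8.314×302×ln(2.44) = 2980 J.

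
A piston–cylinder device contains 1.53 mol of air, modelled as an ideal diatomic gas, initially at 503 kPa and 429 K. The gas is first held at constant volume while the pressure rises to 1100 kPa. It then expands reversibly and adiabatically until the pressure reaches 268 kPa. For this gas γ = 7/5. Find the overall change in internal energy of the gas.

6290 J

V₁ = nRT₁/P₁ = 1.53×8.314×429/503 = 10.8 L.
Step 1 — Isochoric: V stays 10.8 L; P/T = const ⇒ T₂ = 938 K, P₂ = 1100 kPa.
W = 0 (no volume change).
ΔU = nCvΔT = 1.53×20.8×(938−429) = 16200 J.
Q = ΔU = 16200 J.
State after step 1: P = 1100 kPa, V = 10.8 L, T = 938 K.
Step 2 — Adiabatic: T₂/T₁ = (P₂/P₁)^((γ−1)/γ) ⇒ T₂ = 938×(0.244)^0.286 = 627 K; V₂ = 29.7 L.
ΔU = nCvΔT = 1.53×20.8×(627−938) = -9900 J.
Q = 0 for an adiabatic process, so W = −ΔU = 9900 J.
Net over both steps: W = 9900 J, Q = 16200 J, ΔU = 6290 J.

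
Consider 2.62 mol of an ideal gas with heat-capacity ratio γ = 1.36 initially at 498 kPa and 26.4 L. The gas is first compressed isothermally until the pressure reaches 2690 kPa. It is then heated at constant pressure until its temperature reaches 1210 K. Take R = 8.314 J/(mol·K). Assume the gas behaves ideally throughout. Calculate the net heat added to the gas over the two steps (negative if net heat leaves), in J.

T₁ = P₁V₁/(nR) = 498×26.4/(2.62×8.314) = 604 K.
Step 1 — Isothermal: T stays 604 K; PV = const ⇒ V₂ = 4.89 L, P₂ = 2690 kPa.
ΔU = 0 (ideal gas, T constant).
W = nRT ln(V₂/V₁) = 2.62×8.314×604×ln(0.185) = -22200 J.
Q = ΔU + W = -22200 J.
State after step 1: P = 2690 kPa, V = 4.89 L, T = 604 K.
Step 2 — Isobaric: P stays 2690 kPa; V/T = const ⇒ T₂ = 1210 K, V₂ = 9.80 L.
W = PΔV = 2690×(9.80−4.89) kPa·L = 13200 J.
ΔU = nCvΔT = 2.62×23.1×(1210−604) = 36700 J.
Q = ΔU + W = nCpΔT = 49900 J.
Net over both steps: W = -8970 J, Q = 27700 J, ΔU = 36700 J.

27700 J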